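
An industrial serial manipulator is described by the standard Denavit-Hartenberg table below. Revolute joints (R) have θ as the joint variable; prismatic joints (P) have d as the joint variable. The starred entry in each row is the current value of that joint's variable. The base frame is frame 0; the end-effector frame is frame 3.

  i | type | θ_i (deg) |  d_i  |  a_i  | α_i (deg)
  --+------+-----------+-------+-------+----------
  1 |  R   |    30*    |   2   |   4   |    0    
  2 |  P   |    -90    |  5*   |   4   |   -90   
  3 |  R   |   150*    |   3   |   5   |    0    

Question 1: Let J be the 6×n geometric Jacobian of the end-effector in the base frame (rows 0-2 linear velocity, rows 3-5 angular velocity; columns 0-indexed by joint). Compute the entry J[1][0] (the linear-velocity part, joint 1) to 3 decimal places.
axis z_0 = ẑ; lever o_n−o_0 = (5.8971,3.7859,4.5000)
cross product → J_v[:, 0] = (-3.7859,5.8971,0.0000)
J_ω[:, 0] = z_0
entry J[1][0] = 5.8971

5.897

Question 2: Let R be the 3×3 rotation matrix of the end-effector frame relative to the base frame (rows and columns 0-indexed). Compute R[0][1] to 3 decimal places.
-0.250

End-effector y-axis (col 1 of R) = (-0.2500,0.4330,0.8660)
R[0][1] = -0.2500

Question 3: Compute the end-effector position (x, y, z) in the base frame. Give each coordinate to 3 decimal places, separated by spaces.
5.897 3.786 4.500

after link 1: o_1 = (3.4641, 2.0000, 2.0000)
after link 2: o_2 = (5.4641, -1.4641, 7.0000)
after link 3: o_3 = (5.8971, 3.7859, 4.5000)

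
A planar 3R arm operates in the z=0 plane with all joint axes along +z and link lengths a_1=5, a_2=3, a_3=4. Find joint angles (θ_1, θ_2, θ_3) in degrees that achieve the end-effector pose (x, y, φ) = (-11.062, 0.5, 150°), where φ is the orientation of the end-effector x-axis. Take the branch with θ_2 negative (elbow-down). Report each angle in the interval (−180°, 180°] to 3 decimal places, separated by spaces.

wrist centre = target − a_3·(cos φ, sin φ) = (-7.5979, -1.5000)
cos θ_2 = (59.9781−5²−3²)/(2·5·3) = 0.8659; θ_2 = -30.0103° (elbow-down)
β = atan2(-1.5000,-7.5979) = -168.8321°; ψ = atan2(-1.5005,7.5978) = -11.1714°
θ_1 = β − ψ = -157.6607°
θ_3 = φ − θ_1 − θ_2 = -22.3290° (wrapped to (-180°,180°])

-157.661 -30.010 -22.329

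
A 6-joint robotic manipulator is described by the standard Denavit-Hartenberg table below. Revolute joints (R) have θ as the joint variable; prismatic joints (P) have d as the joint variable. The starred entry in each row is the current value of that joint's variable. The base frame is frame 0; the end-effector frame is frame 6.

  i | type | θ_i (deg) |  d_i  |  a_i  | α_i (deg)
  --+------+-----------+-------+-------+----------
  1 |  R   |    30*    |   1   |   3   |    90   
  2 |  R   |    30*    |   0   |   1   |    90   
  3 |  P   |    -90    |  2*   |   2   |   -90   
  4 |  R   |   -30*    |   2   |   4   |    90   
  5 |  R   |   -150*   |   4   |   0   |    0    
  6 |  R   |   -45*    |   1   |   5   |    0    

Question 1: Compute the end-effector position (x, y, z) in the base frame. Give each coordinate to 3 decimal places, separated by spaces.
8.989 3.783 -1.976

after link 1: o_1 = (2.5981, 1.5000, 1.0000)
after link 2: o_2 = (3.3481, 1.9330, 1.5000)
after link 3: o_3 = (3.2141, 4.1651, -0.2321)
after link 4: o_4 = (3.8481, 8.5311, -0.9641)
after link 5: o_5 = (6.3481, 7.6651, -3.9641)
after link 6: o_6 = (8.9893, 3.7830, -1.9758)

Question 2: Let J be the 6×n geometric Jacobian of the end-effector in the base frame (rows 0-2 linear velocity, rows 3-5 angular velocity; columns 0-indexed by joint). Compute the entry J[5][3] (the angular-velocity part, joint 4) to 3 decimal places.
axis z_3 = (0.7500,0.4330,0.5000); lever o_n−o_3 = (5.7752,-0.3821,-1.7437)
cross product → J_v[:, 3] = (-0.5640,4.1954,-2.7873)
J_ω[:, 3] = z_3
entry J[5][3] = 0.5000

0.500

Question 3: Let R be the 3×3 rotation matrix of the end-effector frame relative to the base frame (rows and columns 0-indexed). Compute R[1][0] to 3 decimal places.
-0.733

End-effector x-axis (col 0 of R) = (0.4032,-0.7331,0.5477)
R[1][0] = -0.7331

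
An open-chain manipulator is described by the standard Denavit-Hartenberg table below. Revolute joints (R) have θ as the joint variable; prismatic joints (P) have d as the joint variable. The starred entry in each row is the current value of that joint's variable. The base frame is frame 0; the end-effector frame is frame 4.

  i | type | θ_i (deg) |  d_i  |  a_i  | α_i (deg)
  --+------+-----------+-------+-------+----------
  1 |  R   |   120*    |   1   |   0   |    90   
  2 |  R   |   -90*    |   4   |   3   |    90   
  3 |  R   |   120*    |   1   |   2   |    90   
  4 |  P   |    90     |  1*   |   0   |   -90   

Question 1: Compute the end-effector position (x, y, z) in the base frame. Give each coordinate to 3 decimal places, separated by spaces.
after link 1: o_1 = (0.0000, 0.0000, 1.0000)
after link 2: o_2 = (3.4641, 2.0000, -2.0000)
after link 3: o_3 = (5.4641, 2.0000, -1.0000)
after link 4: o_4 = (5.8971, 2.2500, -1.8660)

5.897 2.250 -1.866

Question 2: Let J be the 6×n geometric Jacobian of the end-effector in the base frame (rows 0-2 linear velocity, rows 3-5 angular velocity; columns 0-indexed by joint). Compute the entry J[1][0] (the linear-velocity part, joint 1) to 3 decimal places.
axis z_0 = ẑ; lever o_n−o_0 = (5.8971,2.2500,-1.8660)
cross product → J_v[:, 0] = (-2.2500,5.8971,0.0000)
J_ω[:, 0] = z_0
entry J[1][0] = 5.8971

5.897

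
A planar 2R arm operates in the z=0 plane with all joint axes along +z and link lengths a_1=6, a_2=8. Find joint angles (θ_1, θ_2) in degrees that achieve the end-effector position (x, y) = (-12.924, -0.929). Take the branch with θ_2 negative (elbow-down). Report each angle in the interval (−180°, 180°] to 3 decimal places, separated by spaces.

cos θ_2 = (167.8928−6²−8²)/(2·6·8) = 0.7072; θ_2 = -44.9911° (elbow-down)
β = atan2(-0.9290,-12.9240) = -175.8885°; ψ = atan2(-5.6560,11.6577) = -25.8812°
θ_1 = β − ψ = -150.0073°

-150.007 -44.991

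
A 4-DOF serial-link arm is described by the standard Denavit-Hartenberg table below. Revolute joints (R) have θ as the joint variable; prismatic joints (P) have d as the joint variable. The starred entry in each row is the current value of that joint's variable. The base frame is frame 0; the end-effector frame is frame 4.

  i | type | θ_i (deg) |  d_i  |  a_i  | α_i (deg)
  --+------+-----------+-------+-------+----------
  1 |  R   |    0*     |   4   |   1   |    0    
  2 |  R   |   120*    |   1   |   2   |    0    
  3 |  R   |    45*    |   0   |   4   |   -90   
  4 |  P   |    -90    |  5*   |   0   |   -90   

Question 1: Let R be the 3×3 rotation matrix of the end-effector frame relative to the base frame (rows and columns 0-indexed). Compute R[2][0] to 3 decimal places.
1.000

End-effector x-axis (col 0 of R) = (-0.0000,0.0000,1.0000)
R[2][0] = 1.0000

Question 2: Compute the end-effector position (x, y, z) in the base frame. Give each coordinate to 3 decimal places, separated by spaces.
after link 1: o_1 = (1.0000, 0.0000, 4.0000)
after link 2: o_2 = (0.0000, 1.7321, 5.0000)
after link 3: o_3 = (-3.8637, 2.7673, 5.0000)
after link 4: o_4 = (-5.1578, -2.0623, 5.0000)

-5.158 -2.062 5.000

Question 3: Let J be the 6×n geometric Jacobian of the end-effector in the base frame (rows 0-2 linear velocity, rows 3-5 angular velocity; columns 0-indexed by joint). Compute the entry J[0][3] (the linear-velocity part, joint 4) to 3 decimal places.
prismatic axis z_3 = (-0.2588,-0.9659,0.0000)
J_v[:, 3] = z_3; J_ω[:, 3] = (0,0,0)
entry J[0][3] = -0.2588

-0.259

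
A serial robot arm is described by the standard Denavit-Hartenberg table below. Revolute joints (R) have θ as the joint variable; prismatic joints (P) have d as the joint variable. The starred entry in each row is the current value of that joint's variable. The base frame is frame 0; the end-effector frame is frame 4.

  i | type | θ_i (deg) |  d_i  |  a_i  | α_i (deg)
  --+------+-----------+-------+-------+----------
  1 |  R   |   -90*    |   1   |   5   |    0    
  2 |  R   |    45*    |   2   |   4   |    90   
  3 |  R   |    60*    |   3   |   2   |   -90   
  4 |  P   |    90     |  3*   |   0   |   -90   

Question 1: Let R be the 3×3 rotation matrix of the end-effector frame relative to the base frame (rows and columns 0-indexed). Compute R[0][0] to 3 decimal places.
0.707

End-effector x-axis (col 0 of R) = (0.7071,0.7071,0.0000)
R[0][0] = 0.7071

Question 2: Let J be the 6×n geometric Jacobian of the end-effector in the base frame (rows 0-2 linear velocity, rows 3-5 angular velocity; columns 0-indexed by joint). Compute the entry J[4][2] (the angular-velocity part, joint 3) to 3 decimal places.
-0.707

axis z_2 = (-0.7071,-0.7071,0.0000); lever o_n−o_2 = (-3.2513,-0.9913,3.2321)
cross product → J_v[:, 2] = (-2.2854,2.2854,-1.5981)
J_ω[:, 2] = z_2
entry J[4][2] = -0.7071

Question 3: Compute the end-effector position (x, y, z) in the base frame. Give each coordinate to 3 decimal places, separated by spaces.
-0.423 -8.820 6.232

after link 1: o_1 = (0.0000, -5.0000, 1.0000)
after link 2: o_2 = (2.8284, -7.8284, 3.0000)
after link 3: o_3 = (1.4142, -10.6569, 4.7321)
after link 4: o_4 = (-0.4229, -8.8197, 6.2321)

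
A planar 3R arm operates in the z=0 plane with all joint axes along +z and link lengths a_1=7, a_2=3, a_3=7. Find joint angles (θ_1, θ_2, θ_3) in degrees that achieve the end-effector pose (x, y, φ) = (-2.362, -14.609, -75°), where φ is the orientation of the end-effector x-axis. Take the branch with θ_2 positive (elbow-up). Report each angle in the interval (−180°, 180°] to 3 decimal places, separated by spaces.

wrist centre = target − a_3·(cos φ, sin φ) = (-4.1737, -7.8475)
cos θ_2 = (79.0036−7²−3²)/(2·7·3) = 0.5001; θ_2 = 59.9943° (elbow-up)
β = atan2(-7.8475,-4.1737) = -118.0065°; ψ = atan2(2.5979,8.5003) = 16.9947°
θ_1 = β − ψ = -135.0011°
θ_3 = φ − θ_1 − θ_2 = 0.0068° (wrapped to (-180°,180°])

-135.001 59.994 0.007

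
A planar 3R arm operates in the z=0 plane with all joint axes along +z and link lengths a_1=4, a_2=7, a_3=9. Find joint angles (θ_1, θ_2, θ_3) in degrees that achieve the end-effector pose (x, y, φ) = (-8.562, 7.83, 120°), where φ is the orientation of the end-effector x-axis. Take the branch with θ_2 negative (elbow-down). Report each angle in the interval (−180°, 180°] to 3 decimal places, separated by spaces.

-59.994 -150.003 -30.003

wrist centre = target − a_3·(cos φ, sin φ) = (-4.0620, 0.0358)
cos θ_2 = (16.5011−4²−7²)/(2·4·7) = -0.8661; θ_2 = -150.0030° (elbow-down)
β = atan2(0.0358,-4.0620) = 179.4954°; ψ = atan2(-3.4997,-2.0624) = -120.5108°
θ_1 = β − ψ = 300.0062°
θ_3 = φ − θ_1 − θ_2 = -30.0033° (wrapped to (-180°,180°])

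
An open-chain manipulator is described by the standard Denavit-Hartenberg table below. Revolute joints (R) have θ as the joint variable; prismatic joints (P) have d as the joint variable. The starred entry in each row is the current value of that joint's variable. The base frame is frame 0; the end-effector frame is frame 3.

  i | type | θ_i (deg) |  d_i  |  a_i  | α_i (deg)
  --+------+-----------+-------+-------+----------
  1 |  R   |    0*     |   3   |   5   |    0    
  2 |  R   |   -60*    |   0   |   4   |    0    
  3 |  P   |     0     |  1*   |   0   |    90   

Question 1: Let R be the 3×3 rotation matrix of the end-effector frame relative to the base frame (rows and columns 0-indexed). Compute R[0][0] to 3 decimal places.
0.500

End-effector x-axis (col 0 of R) = (0.5000,-0.8660,0.0000)
R[0][0] = 0.5000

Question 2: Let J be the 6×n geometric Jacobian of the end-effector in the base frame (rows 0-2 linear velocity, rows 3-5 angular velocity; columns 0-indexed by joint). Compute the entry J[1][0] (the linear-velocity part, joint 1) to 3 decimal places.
axis z_0 = ẑ; lever o_n−o_0 = (7.0000,-3.4641,4.0000)
cross product → J_v[:, 0] = (3.4641,7.0000,-0.0000)
J_ω[:, 0] = z_0
entry J[1][0] = 7.0000

7.000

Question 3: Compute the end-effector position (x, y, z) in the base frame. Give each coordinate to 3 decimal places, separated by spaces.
after link 1: o_1 = (5.0000, 0.0000, 3.0000)
after link 2: o_2 = (7.0000, -3.4641, 3.0000)
after link 3: o_3 = (7.0000, -3.4641, 4.0000)

7.000 -3.464 4.000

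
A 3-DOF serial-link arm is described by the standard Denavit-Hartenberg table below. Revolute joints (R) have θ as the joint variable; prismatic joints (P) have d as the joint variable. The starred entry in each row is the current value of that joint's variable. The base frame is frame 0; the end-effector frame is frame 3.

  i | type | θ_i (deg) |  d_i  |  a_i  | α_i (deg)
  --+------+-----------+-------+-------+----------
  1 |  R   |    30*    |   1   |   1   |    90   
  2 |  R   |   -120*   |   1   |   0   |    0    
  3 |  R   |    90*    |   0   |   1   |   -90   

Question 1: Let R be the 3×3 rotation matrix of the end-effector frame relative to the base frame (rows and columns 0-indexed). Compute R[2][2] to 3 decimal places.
End-effector z-axis (col 2 of R) = (0.4330,0.2500,0.8660)
R[2][2] = 0.8660

0.866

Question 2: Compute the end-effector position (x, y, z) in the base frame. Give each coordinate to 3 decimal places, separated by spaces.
after link 1: o_1 = (0.8660, 0.5000, 1.0000)
after link 2: o_2 = (1.3660, -0.3660, 1.0000)
after link 3: o_3 = (2.1160, 0.0670, 0.5000)

2.116 0.067 0.500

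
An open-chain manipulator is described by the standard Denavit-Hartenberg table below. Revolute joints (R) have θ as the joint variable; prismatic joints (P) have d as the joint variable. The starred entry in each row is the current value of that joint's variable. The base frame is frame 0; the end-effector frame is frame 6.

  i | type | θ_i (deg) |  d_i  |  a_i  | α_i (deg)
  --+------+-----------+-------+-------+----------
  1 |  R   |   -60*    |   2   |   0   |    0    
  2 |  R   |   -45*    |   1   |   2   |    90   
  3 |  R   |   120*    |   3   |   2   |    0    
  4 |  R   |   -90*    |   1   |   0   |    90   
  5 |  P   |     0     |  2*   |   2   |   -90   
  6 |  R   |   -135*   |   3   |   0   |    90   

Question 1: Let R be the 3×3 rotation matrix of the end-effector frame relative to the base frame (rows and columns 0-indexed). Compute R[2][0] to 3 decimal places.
End-effector x-axis (col 0 of R) = (0.0670,0.2500,-0.9659)
R[2][0] = -0.9659

-0.966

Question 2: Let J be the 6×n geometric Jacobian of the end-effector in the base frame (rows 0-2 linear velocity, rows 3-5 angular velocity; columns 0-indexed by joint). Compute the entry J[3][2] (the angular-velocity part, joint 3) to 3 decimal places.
-0.966

axis z_2 = (-0.9659,0.2588,0.0000); lever o_n−o_2 = (-7.2098,0.1387,1.0000)
cross product → J_v[:, 2] = (0.2588,0.9659,1.7321)
J_ω[:, 2] = z_2
entry J[3][2] = -0.9659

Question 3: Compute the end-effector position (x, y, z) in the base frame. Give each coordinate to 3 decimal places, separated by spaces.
after link 1: o_1 = (0.0000, 0.0000, 2.0000)
after link 2: o_2 = (-0.5176, -1.9319, 3.0000)
after link 3: o_3 = (-3.1566, -0.1895, 4.7321)
after link 4: o_4 = (-4.1225, 0.0694, 4.7321)
after link 5: o_5 = (-4.8296, -2.5696, 4.0000)
after link 6: o_6 = (-7.7274, -1.7932, 4.0000)

-7.727 -1.793 4.000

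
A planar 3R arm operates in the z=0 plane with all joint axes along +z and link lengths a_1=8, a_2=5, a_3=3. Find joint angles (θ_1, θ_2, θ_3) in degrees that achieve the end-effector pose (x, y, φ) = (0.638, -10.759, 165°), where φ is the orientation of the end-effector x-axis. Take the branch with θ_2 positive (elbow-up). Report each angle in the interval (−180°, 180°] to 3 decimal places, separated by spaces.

-89.999 45.000 -150.001

wrist centre = target − a_3·(cos φ, sin φ) = (3.5358, -11.5355)
cos θ_2 = (145.5685−8²−5²)/(2·8·5) = 0.7071; θ_2 = 45.0000° (elbow-up)
β = atan2(-11.5355,3.5358) = -72.9590°; ψ = atan2(3.5355,11.5355) = 17.0398°
θ_1 = β − ψ = -89.9988°
θ_3 = φ − θ_1 − θ_2 = -150.0012° (wrapped to (-180°,180°])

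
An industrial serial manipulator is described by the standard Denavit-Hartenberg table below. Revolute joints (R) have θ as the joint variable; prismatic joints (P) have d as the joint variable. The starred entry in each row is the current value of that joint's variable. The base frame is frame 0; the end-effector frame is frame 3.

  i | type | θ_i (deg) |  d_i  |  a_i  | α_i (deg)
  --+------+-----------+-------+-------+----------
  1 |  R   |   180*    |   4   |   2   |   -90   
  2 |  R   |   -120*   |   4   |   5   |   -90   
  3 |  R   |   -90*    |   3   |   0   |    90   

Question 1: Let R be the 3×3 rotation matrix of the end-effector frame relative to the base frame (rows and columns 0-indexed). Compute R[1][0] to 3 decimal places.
End-effector x-axis (col 0 of R) = (-0.0000,-1.0000,0.0000)
R[1][0] = -1.0000

-1.000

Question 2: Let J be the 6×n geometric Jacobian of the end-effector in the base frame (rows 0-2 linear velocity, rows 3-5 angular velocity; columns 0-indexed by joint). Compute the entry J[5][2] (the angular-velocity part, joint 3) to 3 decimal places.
0.500

axis z_2 = (-0.8660,0.0000,0.5000); lever o_n−o_2 = (-2.5981,0.0000,1.5000)
cross product → J_v[:, 2] = (-0.0000,0.0000,-0.0000)
J_ω[:, 2] = z_2
entry J[5][2] = 0.5000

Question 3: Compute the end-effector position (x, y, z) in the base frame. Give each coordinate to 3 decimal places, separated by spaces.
after link 1: o_1 = (-2.0000, 0.0000, 4.0000)
after link 2: o_2 = (0.5000, -4.0000, 8.3301)
after link 3: o_3 = (-2.0981, -4.0000, 9.8301)

-2.098 -4.000 9.830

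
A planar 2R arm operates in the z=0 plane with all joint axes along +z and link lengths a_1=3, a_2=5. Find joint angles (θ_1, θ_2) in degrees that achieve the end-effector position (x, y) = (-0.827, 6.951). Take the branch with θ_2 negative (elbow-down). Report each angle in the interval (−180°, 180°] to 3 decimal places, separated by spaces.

134.998 -59.999

cos θ_2 = (49.0003−3²−5²)/(2·3·5) = 0.5000; θ_2 = -59.9993° (elbow-down)
β = atan2(6.9510,-0.8270) = 96.7849°; ψ = atan2(-4.3301,5.5001) = -38.2127°
θ_1 = β − ψ = 134.9976°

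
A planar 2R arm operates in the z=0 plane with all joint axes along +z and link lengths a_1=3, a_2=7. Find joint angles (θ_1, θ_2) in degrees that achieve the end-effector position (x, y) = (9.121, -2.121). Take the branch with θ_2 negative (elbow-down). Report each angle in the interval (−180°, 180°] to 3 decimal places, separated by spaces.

cos θ_2 = (87.6913−3²−7²)/(2·3·7) = 0.7069; θ_2 = -45.0139° (elbow-down)
β = atan2(-2.1210,9.1210) = -13.0909°; ψ = atan2(-4.9509,7.9485) = -31.9177°
θ_1 = β − ψ = 18.8268°

18.827 -45.014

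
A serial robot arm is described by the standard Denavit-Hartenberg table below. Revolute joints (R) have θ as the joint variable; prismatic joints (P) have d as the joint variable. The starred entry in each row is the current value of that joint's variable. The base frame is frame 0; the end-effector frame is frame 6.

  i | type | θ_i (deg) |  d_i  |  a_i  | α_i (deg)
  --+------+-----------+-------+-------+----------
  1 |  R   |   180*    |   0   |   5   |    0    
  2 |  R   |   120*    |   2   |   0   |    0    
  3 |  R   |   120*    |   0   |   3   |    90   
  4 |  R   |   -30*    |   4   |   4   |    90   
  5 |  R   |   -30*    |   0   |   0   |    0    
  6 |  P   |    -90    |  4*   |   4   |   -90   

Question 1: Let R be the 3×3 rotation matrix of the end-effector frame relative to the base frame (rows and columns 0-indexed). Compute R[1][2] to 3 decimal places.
0.900

End-effector z-axis (col 2 of R) = (-0.0580,0.8995,-0.4330)
R[1][2] = 0.8995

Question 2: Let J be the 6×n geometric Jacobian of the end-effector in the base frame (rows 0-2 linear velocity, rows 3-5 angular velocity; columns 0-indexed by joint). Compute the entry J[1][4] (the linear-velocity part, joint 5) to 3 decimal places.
axis z_4 = (-0.2500,-0.4330,-0.8660); lever o_n−o_4 = (-4.8660,-1.5000,-2.4641)
cross product → J_v[:, 4] = (-0.2321,3.5981,-1.7321)
J_ω[:, 4] = z_4
entry J[1][4] = 3.5981

3.598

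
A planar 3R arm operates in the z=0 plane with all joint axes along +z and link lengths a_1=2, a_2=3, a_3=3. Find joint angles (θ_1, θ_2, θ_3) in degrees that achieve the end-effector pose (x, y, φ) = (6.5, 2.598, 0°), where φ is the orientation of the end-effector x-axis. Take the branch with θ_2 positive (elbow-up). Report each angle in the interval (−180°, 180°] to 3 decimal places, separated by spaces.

-0.002 60.002 -60.000

wrist centre = target − a_3·(cos φ, sin φ) = (3.5000, 2.5980)
cos θ_2 = (18.9996−2²−3²)/(2·2·3) = 0.5000; θ_2 = 60.0022° (elbow-up)
β = atan2(2.5980,3.5000) = 36.5860°; ψ = atan2(2.5981,3.4999) = 36.5882°
θ_1 = β − ψ = -0.0022°
θ_3 = φ − θ_1 − θ_2 = -60.0000° (wrapped to (-180°,180°])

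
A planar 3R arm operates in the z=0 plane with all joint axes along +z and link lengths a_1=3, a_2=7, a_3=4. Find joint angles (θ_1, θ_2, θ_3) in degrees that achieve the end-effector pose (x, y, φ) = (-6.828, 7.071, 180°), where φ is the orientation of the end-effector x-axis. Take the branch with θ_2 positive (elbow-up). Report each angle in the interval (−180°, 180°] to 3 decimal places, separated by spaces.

wrist centre = target − a_3·(cos φ, sin φ) = (-2.8280, 7.0710)
cos θ_2 = (57.9966−3²−7²)/(2·3·7) = -0.0001; θ_2 = 90.0046° (elbow-up)
β = atan2(7.0710,-2.8280) = 111.7986°; ψ = atan2(7.0000,2.9994) = 66.8053°
θ_1 = β − ψ = 44.9933°
θ_3 = φ − θ_1 − θ_2 = 45.0021° (wrapped to (-180°,180°])

44.993 90.005 45.002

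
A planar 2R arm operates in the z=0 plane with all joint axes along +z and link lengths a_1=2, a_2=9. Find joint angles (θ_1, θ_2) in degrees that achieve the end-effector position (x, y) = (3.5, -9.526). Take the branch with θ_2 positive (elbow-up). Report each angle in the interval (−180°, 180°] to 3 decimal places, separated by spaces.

-120.008 60.010

cos θ_2 = (102.9947−2²−9²)/(2·2·9) = 0.4999; θ_2 = 60.0098° (elbow-up)
β = atan2(-9.5260,3.5000) = -69.8259°; ψ = atan2(7.7950,6.4987) = 50.1821°
θ_1 = β − ψ = -120.0080°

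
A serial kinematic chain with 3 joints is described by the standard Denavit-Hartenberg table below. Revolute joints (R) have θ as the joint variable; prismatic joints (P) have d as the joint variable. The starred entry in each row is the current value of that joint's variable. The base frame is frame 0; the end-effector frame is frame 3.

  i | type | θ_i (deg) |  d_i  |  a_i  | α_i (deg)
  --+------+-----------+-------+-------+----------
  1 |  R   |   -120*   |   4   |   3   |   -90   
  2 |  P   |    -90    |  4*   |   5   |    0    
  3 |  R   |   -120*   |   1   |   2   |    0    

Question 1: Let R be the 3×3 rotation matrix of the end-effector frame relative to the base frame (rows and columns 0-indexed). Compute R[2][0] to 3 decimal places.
-0.500

End-effector x-axis (col 0 of R) = (0.4330,0.7500,-0.5000)
R[2][0] = -0.5000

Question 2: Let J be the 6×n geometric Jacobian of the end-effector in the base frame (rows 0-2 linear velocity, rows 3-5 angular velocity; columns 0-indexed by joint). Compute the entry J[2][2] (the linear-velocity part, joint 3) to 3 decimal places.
1.732

axis z_2 = (0.8660,-0.5000,0.0000); lever o_n−o_2 = (1.7321,1.0000,-1.0000)
cross product → J_v[:, 2] = (0.5000,0.8660,1.7321)
J_ω[:, 2] = z_2
entry J[2][2] = 1.7321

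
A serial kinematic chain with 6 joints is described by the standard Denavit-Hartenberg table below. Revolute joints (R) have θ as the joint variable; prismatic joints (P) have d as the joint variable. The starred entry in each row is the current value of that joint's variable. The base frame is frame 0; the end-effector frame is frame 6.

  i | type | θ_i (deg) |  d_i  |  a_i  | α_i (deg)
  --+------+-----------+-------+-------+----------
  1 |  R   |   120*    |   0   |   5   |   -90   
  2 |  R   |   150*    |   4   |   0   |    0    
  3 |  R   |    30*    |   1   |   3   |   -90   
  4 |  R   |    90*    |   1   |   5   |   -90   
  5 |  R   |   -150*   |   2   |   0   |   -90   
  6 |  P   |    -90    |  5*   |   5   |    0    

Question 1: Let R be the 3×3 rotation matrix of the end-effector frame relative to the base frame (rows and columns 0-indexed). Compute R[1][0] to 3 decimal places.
0.866

End-effector x-axis (col 0 of R) = (-0.5000,0.8660,0.0000)
R[1][0] = 0.8660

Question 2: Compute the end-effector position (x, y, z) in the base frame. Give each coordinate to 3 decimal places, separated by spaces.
-2.335 9.044 5.330

after link 1: o_1 = (-2.5000, 4.3301, 0.0000)
after link 2: o_2 = (-5.9641, 2.3301, 0.0000)
after link 3: o_3 = (-5.3301, -0.7679, 0.0000)
after link 4: o_4 = (-1.0000, 1.7321, 1.0000)
after link 5: o_5 = (-2.0000, 3.4641, 1.0000)
after link 6: o_6 = (-2.3349, 9.0442, 5.3301)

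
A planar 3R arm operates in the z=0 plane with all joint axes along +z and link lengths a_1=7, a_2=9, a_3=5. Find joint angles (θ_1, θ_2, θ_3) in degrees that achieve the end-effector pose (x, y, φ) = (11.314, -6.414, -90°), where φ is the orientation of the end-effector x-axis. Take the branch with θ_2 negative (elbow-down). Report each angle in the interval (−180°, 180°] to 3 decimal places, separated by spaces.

45.000 -89.997 -45.002

wrist centre = target − a_3·(cos φ, sin φ) = (11.3140, -1.4140)
cos θ_2 = (130.0060−7²−9²)/(2·7·9) = 0.0000; θ_2 = -89.9973° (elbow-down)
β = atan2(-1.4140,11.3140) = -7.1238°; ψ = atan2(-9.0000,7.0004) = -52.1233°
θ_1 = β − ψ = 44.9995°
θ_3 = φ − θ_1 − θ_2 = -45.0023° (wrapped to (-180°,180°])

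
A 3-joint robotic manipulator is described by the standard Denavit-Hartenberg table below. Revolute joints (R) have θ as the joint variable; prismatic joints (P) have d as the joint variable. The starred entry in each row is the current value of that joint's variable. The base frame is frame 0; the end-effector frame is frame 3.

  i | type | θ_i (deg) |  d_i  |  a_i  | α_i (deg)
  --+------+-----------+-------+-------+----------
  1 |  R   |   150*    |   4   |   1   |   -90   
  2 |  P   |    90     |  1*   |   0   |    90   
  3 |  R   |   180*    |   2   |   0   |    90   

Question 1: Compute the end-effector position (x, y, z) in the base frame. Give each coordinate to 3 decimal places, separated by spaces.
after link 1: o_1 = (-0.8660, 0.5000, 4.0000)
after link 2: o_2 = (-1.3660, -0.3660, 4.0000)
after link 3: o_3 = (-3.0981, 0.6340, 4.0000)

-3.098 0.634 4.000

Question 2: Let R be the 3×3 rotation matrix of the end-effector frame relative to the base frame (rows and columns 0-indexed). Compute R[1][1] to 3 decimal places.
0.500

End-effector y-axis (col 1 of R) = (-0.8660,0.5000,0.0000)
R[1][1] = 0.5000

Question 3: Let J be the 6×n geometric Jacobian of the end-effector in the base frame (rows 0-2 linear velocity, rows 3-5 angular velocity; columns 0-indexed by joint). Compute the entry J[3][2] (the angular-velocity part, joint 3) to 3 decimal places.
-0.866

axis z_2 = (-0.8660,0.5000,0.0000); lever o_n−o_2 = (-1.7321,1.0000,0.0000)
cross product → J_v[:, 2] = (-0.0000,-0.0000,0.0000)
J_ω[:, 2] = z_2
entry J[3][2] = -0.8660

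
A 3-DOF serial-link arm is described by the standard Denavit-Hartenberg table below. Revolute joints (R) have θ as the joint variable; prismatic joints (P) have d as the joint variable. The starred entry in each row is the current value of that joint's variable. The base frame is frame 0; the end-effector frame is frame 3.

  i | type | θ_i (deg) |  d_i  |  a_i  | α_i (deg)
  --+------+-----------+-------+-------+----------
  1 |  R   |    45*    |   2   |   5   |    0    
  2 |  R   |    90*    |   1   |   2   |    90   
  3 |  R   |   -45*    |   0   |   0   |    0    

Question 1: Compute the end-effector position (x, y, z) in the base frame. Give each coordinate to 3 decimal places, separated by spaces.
after link 1: o_1 = (3.5355, 3.5355, 2.0000)
after link 2: o_2 = (2.1213, 4.9497, 3.0000)
after link 3: o_3 = (2.1213, 4.9497, 3.0000)

2.121 4.950 3.000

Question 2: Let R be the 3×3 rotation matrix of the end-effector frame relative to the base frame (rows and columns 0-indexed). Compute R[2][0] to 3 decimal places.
-0.707

End-effector x-axis (col 0 of R) = (-0.5000,0.5000,-0.7071)
R[2][0] = -0.7071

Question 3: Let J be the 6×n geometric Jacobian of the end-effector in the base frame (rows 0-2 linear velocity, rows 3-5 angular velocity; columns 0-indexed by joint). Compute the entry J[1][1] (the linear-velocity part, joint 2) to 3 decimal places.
axis z_1 = (0.0000,0.0000,1.0000); lever o_n−o_1 = (-1.4142,1.4142,1.0000)
cross product → J_v[:, 1] = (-1.4142,-1.4142,0.0000)
J_ω[:, 1] = z_1
entry J[1][1] = -1.4142

-1.414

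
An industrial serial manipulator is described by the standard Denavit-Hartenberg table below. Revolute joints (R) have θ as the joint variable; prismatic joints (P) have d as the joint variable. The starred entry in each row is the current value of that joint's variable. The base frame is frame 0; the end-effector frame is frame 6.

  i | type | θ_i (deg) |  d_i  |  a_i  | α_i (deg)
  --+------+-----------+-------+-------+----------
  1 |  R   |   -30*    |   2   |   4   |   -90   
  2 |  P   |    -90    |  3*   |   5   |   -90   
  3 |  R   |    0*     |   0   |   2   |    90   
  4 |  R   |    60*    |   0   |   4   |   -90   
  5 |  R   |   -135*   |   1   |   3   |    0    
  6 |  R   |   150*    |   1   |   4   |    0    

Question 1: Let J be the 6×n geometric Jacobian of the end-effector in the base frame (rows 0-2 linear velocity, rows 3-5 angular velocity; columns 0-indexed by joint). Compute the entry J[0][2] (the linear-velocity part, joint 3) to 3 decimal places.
axis z_2 = (0.8660,-0.5000,-0.0000); lever o_n−o_2 = (5.7158,-2.0460,3.1391)
cross product → J_v[:, 2] = (-1.5696,-2.7186,1.0860)
J_ω[:, 2] = z_2
entry J[0][2] = -1.5696

-1.570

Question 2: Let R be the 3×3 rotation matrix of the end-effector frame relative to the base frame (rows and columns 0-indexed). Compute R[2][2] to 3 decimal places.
End-effector z-axis (col 2 of R) = (0.4330,-0.2500,-0.8660)
R[2][2] = -0.8660

-0.866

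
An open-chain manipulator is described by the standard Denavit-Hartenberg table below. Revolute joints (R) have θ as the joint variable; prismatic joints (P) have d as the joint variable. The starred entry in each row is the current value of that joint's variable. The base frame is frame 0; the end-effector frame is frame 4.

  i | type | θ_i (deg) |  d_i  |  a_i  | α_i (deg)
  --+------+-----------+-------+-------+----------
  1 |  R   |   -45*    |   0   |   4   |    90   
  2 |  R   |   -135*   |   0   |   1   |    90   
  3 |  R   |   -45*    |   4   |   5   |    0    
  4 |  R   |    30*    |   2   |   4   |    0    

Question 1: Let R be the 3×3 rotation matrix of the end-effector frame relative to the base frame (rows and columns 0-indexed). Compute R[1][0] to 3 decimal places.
0.666

End-effector x-axis (col 0 of R) = (-0.3000,0.6660,-0.6830)
R[1][0] = 0.6660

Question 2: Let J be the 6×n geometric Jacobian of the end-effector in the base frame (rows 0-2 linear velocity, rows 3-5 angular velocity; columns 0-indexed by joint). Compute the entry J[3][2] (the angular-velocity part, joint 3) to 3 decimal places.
-0.500

axis z_2 = (-0.5000,0.5000,0.7071); lever o_n−o_2 = (-3.4676,9.9317,-0.9894)
cross product → J_v[:, 2] = (-7.5175,-2.9466,-3.2321)
J_ω[:, 2] = z_2
entry J[3][2] = -0.5000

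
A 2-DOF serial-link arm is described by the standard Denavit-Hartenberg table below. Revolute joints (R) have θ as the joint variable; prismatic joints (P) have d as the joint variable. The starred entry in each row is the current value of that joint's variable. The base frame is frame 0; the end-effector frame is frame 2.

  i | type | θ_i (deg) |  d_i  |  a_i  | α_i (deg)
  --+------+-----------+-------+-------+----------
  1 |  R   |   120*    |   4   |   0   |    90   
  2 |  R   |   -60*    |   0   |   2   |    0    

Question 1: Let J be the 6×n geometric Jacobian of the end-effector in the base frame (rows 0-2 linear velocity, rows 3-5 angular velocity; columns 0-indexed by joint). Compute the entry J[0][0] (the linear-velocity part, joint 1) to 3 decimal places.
-0.866

axis z_0 = ẑ; lever o_n−o_0 = (-0.5000,0.8660,2.2679)
cross product → J_v[:, 0] = (-0.8660,-0.5000,0.0000)
J_ω[:, 0] = z_0
entry J[0][0] = -0.8660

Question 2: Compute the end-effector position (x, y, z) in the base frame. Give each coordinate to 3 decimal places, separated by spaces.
after link 1: o_1 = (0.0000, 0.0000, 4.0000)
after link 2: o_2 = (-0.5000, 0.8660, 2.2679)

-0.500 0.866 2.268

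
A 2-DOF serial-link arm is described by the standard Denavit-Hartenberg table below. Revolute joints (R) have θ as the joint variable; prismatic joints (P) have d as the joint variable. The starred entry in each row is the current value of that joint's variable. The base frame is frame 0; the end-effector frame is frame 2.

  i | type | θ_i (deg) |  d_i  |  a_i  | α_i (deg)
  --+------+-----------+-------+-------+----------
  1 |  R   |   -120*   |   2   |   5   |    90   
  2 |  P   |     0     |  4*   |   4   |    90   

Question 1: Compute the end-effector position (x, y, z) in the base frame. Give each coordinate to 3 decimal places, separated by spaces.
-7.964 -5.794 2.000

after link 1: o_1 = (-2.5000, -4.3301, 2.0000)
after link 2: o_2 = (-7.9641, -5.7942, 2.0000)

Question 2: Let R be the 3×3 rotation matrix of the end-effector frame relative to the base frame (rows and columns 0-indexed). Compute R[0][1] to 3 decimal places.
End-effector y-axis (col 1 of R) = (-0.8660,0.5000,0.0000)
R[0][1] = -0.8660

-0.866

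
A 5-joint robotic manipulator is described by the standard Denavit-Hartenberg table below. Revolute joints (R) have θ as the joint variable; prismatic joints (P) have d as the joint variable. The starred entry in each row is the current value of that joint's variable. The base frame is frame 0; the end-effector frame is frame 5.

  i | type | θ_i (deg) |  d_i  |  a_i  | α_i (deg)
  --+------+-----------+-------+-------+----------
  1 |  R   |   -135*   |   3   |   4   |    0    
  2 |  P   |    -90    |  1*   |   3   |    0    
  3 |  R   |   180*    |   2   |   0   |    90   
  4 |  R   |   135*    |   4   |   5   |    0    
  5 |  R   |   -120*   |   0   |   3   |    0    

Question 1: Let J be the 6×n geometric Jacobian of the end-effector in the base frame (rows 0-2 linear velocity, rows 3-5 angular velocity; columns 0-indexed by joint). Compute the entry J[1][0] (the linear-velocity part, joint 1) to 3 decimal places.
axis z_0 = ẑ; lever o_n−o_0 = (-8.2291,-3.0846,10.3120)
cross product → J_v[:, 0] = (3.0846,-8.2291,0.0000)
J_ω[:, 0] = z_0
entry J[1][0] = -8.2291

-8.229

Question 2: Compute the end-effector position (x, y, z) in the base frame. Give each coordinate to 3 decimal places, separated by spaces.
after link 1: o_1 = (-2.8284, -2.8284, 3.0000)
after link 2: o_2 = (-4.9497, -0.7071, 4.0000)
after link 3: o_3 = (-4.9497, -0.7071, 6.0000)
after link 4: o_4 = (-10.2782, -1.0355, 9.5355)
after link 5: o_5 = (-8.2291, -3.0846, 10.3120)

-8.229 -3.085 10.312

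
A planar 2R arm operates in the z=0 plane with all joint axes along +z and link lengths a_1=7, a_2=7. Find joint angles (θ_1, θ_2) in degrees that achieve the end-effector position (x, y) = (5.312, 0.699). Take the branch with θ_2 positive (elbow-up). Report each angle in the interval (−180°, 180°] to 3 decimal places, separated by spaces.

cos θ_2 = (28.7059−7²−7²)/(2·7·7) = -0.7071; θ_2 = 134.9980° (elbow-up)
β = atan2(0.6990,5.3120) = 7.4964°; ψ = atan2(4.9499,2.0504) = 67.4990°
θ_1 = β − ψ = -60.0026°

-60.003 134.998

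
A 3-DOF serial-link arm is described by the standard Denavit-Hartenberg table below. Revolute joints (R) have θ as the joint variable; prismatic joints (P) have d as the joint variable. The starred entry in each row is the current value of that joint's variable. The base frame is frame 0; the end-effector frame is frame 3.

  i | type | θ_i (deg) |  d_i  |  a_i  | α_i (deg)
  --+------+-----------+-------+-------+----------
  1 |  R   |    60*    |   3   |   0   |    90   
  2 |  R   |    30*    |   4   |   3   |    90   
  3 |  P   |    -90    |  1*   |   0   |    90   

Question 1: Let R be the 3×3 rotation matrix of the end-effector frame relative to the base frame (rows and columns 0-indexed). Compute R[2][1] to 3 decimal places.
End-effector y-axis (col 1 of R) = (0.2500,0.4330,-0.8660)
R[2][1] = -0.8660

-0.866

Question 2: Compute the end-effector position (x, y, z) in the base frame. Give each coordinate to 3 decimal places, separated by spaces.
after link 1: o_1 = (0.0000, 0.0000, 3.0000)
after link 2: o_2 = (4.7631, 0.2500, 4.5000)
after link 3: o_3 = (5.0131, 0.6830, 3.6340)

5.013 0.683 3.634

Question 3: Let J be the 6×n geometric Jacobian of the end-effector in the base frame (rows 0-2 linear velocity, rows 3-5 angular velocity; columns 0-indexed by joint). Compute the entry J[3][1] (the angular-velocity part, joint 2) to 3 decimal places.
axis z_1 = (0.8660,-0.5000,0.0000); lever o_n−o_1 = (5.0131,0.6830,0.6340)
cross product → J_v[:, 1] = (-0.3170,-0.5490,3.0981)
J_ω[:, 1] = z_1
entry J[3][1] = 0.8660

0.866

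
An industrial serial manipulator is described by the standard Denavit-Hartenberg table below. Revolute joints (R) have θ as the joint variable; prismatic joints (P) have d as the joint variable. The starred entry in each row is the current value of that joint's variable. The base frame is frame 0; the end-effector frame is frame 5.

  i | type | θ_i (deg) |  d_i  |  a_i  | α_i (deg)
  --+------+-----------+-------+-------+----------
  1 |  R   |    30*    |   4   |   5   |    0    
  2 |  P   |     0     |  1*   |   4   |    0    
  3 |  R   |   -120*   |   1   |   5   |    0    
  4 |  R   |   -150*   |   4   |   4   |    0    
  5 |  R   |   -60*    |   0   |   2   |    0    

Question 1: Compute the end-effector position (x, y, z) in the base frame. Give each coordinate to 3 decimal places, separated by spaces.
after link 1: o_1 = (4.3301, 2.5000, 4.0000)
after link 2: o_2 = (7.7942, 4.5000, 5.0000)
after link 3: o_3 = (7.7942, -0.5000, 6.0000)
after link 4: o_4 = (5.7942, 2.9641, 10.0000)
after link 5: o_5 = (6.7942, 4.6962, 10.0000)

6.794 4.696 10.000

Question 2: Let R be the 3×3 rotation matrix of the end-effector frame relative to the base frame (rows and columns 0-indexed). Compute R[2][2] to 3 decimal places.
1.000

End-effector z-axis (col 2 of R) = (0.0000,0.0000,1.0000)
R[2][2] = 1.0000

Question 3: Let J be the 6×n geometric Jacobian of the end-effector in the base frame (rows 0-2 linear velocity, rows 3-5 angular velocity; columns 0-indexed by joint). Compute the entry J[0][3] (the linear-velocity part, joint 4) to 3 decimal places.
-5.196

axis z_3 = (0.0000,0.0000,1.0000); lever o_n−o_3 = (-1.0000,5.1962,4.0000)
cross product → J_v[:, 3] = (-5.1962,-1.0000,0.0000)
J_ω[:, 3] = z_3
entry J[0][3] = -5.1962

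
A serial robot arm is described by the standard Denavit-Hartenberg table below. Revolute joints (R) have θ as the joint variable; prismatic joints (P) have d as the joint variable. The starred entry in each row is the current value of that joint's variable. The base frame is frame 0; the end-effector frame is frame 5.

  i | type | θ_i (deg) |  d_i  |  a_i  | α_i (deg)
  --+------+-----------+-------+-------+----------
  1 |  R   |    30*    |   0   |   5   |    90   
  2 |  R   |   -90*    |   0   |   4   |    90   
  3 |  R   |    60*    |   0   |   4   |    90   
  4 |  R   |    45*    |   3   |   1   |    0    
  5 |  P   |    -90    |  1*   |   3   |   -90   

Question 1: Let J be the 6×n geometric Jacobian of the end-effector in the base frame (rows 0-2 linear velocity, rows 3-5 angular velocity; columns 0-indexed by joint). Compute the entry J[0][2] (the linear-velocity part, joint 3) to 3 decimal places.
axis z_2 = (-0.8660,-0.5000,-0.0000); lever o_n−o_2 = (3.1815,-2.6822,-6.8783)
cross product → J_v[:, 2] = (3.4392,-5.9568,3.9136)
J_ω[:, 2] = z_2
entry J[0][2] = 3.4392

3.439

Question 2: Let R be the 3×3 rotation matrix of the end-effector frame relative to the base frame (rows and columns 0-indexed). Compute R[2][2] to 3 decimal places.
-0.354

End-effector z-axis (col 2 of R) = (-0.3062,-0.8839,-0.3536)
R[2][2] = -0.3536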